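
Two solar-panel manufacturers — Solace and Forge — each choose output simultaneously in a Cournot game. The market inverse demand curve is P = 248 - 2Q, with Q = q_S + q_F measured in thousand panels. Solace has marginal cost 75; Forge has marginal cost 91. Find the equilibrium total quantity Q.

Solace's profit: π_S = (248 - 2Q)q_S - (75q_S). Setting ∂π_S/∂q_S = 0: 173 - 4q_S - 2(q_F) = 0.
Forge's first-order condition: 157 - 4q_F - 2(q_S) = 0.
So q_S = (173 - 2q_F)/4 and q_F = (157 - 2q_S)/4.
Substituting one into the other gives q_S = 63/2 and q_F = 47/2.
Total output Q = 63/2 + 47/2 = 55.

55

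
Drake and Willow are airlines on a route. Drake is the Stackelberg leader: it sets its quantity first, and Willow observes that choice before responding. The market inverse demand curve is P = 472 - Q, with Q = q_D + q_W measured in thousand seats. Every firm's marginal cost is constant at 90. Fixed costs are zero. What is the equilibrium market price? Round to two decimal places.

185.50

Solve by backward induction. Given q_D, the follower Willow maximises π_W = (472 - q_D - q_W)q_W - 90q_W.
∂π_W/∂q_W = 382 - q_D - 2q_W = 0 gives the reaction function q_W = (382 - q_D)/2.
The leader anticipates this reaction. Substituting into P = 472 - Q gives P = 281 - (1/2)q_D, so π_D = (281 - (1/2)q_D)q_D - 90q_D.
The leader's first-order condition 191 - q_D = 0 yields q_D = 191.
Then q_W = (382 - 191)/2 = 191/2.
Total output Q = 573/2, so price P = 472 - 573/2 = 371/2.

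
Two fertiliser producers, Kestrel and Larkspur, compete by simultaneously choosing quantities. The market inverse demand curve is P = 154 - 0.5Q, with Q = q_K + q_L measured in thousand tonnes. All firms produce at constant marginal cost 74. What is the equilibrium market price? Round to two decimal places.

100.67

Each firm earns π_i = (154 - 0.5Q)q_i - 74q_i.
Setting ∂π_i/∂q_i = 0 with rivals' quantities fixed: 80 - q_i - (1/2)q_j = 0.
With identical firms every q_j equals q_i, so q_j = q_i and 80 = (3/2)q_i, giving q_i = 160/3.
Total output Q = 320/3, so price P = 154 - (1/2)·(320/3) = 302/3.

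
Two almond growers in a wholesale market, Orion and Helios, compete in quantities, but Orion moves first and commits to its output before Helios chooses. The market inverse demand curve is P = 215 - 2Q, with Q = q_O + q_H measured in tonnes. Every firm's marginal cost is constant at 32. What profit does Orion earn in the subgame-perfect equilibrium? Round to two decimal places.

The follower Helios best-responds to any q_O: π_H = (215 - 2Q)q_H - 32q_H.
∂π_H/∂q_H = 183 - 2q_O - 4q_H = 0 gives the reaction function q_H = (183 - 2q_O)/4.
The leader anticipates this reaction. Substituting into P = 215 - 2Q gives P = 247/2 - q_O, so π_O = (247/2 - q_O)q_O - 32q_O.
The leader's first-order condition 183/2 - 2q_O = 0 yields q_O = 183/4.
Then q_H = (183 - 2·(183/4))/4 = 183/8.
Price P = 215 - 2·(549/8) = 311/4.
Orion's profit: (311/4 - 32)·(183/4) = 2093.0625.

2093.06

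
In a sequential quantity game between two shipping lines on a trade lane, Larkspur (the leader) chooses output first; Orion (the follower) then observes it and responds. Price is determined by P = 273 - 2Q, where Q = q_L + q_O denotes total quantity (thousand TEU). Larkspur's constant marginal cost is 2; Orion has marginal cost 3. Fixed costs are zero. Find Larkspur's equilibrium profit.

4624

The follower Orion best-responds to any q_L: π_O = (273 - 2Q)q_O - 3q_O.
∂π_O/∂q_O = 270 - 2q_L - 4q_O = 0 gives the reaction function q_O = (270 - 2q_L)/4.
The leader anticipates this reaction. Substituting into P = 273 - 2Q gives P = 138 - q_L, so π_L = (138 - q_L)q_L - 2q_L.
Maximising: ∂π_L/∂q_L = 136 - 2q_L = 0, giving q_L = 68.
Then q_O = (270 - 2·68)/4 = 67/2.
Price P = 273 - 2·(203/2) = 70.
Larkspur's profit: (70 - 2)·68 = 4624.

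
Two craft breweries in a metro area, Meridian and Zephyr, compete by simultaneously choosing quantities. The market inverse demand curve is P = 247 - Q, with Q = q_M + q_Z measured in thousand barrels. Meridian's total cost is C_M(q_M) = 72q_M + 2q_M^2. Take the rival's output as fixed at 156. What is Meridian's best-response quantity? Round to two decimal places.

With the rival's output fixed at 156, Meridian's profit is π_M = (247 - 156 - q_M)q_M - (72q_M + 2q_M²) = (91 - q_M)q_M - (72q_M + 2q_M²).
∂π_M/∂q_M = 19 - 6q_M = 0, so q_M = 19/6.

3.17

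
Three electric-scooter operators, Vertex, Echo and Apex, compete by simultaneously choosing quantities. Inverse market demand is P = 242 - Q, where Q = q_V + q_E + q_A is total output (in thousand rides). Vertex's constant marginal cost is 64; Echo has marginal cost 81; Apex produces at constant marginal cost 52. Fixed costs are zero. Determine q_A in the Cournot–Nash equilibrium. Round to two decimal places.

Vertex's profit: π_V = (242 - Q)q_V - (64q_V). Setting ∂π_V/∂q_V = 0: 178 - 2q_V - (q_E + q_A) = 0.
Echo's first-order condition: 161 - 2q_E - (q_V + q_A) = 0.
Apex's profit: π_A = (242 - Q)q_A - (52q_A). Setting ∂π_A/∂q_A = 0: 190 - 2q_A - (q_V + q_E) = 0.
Summing all 3 equations gives 529 − 4Q = 0, hence Q = 529/4.
Back-substituting: q_V = (178 − 529/4) = 183/4, q_E = (161 − 529/4) = 115/4, q_A = (190 − 529/4) = 231/4.

57.75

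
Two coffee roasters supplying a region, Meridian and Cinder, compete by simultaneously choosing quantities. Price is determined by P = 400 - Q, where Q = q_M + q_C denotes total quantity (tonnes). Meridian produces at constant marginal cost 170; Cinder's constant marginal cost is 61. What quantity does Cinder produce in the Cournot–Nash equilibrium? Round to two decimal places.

149.33

Meridian's profit: π_M = (400 - Q)q_M - (170q_M). Setting ∂π_M/∂q_M = 0: 230 - 2q_M - (q_C) = 0.
Cinder's first-order condition: 339 - 2q_C - (q_M) = 0.
So q_M = (230 - q_C)/2 and q_C = (339 - q_M)/2.
Solving the pair: q_M = 121/3, q_C = 448/3.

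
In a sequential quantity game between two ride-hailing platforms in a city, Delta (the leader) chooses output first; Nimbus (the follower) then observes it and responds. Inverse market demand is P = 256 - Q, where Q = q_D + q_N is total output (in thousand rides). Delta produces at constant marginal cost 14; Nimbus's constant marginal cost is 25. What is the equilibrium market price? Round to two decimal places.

77.25

Solve by backward induction. Given q_D, the follower Nimbus maximises π_N = (256 - q_D - q_N)q_N - 25q_N.
Setting the follower's marginal profit to zero, 231 - q_D - 2q_N = 0, i.e. q_N = (231 - q_D)/2.
The leader anticipates this reaction. Substituting into P = 256 - Q gives P = 281/2 - (1/2)q_D, so π_D = (281/2 - (1/2)q_D)q_D - 14q_D.
Maximising: ∂π_D/∂q_D = 253/2 - q_D = 0, giving q_D = 253/2.
Then q_N = (231 - 253/2)/2 = 209/4.
Total output Q = 715/4, so price P = 256 - 715/4 = 309/4.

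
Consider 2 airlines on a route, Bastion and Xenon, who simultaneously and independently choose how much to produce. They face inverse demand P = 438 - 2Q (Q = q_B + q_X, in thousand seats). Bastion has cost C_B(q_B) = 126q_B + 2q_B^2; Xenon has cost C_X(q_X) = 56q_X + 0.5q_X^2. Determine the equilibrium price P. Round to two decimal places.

258.67

Bastion's profit: π_B = (438 - 2Q)q_B - (126q_B + 2q_B²). Setting ∂π_B/∂q_B = 0: 312 - 8q_B - 2(q_X) = 0.
Xenon's profit: π_X = (438 - 2Q)q_X - (56q_X + (1/2)q_X²). Setting ∂π_X/∂q_X = 0: 382 - 5q_X - 2(q_B) = 0.
So q_B = (312 - 2q_X)/8 and q_X = (382 - 2q_B)/5.
Substituting one into the other gives q_B = 199/9 and q_X = 608/9.
Total output Q = 269/3, so price P = 438 - 2·(269/3) = 776/3.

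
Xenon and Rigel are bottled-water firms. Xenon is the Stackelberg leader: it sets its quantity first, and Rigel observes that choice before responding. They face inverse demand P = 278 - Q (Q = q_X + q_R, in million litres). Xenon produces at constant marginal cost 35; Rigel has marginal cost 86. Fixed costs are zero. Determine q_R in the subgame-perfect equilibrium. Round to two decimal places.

22.50

Solve by backward induction. Given q_X, the follower Rigel maximises π_R = (278 - q_X - q_R)q_R - 86q_R.
Setting the follower's marginal profit to zero, 192 - q_X - 2q_R = 0, i.e. q_R = (192 - q_X)/2.
Xenon substitutes q_R(q_X) into its own profit: π_X = q_X(278 - q_X - (192 - q_X)/2) - 35q_X = (182 - (1/2)q_X)q_X - 35q_X.
The leader's first-order condition 147 - q_X = 0 yields q_X = 147.
Then q_R = (192 - 147)/2 = 45/2.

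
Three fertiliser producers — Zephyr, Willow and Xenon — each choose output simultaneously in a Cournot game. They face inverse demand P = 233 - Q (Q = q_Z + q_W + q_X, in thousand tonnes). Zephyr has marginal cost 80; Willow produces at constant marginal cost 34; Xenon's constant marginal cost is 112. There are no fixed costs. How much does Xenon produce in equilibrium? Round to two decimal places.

Zephyr's profit: π_Z = (233 - Q)q_Z - (80q_Z). Setting ∂π_Z/∂q_Z = 0: 153 - 2q_Z - (q_W + q_X) = 0.
Willow's profit: π_W = (233 - Q)q_W - (34q_W). Setting ∂π_W/∂q_W = 0: 199 - 2q_W - (q_Z + q_X) = 0.
Xenon's first-order condition: 121 - 2q_X - (q_Z + q_W) = 0.
Summing all 3 equations gives 473 − 4Q = 0, hence Q = 473/4.
Back-substituting: q_Z = (153 − 473/4) = 139/4, q_W = (199 − 473/4) = 323/4, q_X = (121 − 473/4) = 11/4.

2.75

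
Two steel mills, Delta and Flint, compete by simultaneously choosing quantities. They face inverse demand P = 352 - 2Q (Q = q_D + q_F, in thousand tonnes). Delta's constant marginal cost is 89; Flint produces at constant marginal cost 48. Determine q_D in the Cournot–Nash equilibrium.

Delta's profit: π_D = (352 - 2Q)q_D - (89q_D). Setting ∂π_D/∂q_D = 0: 263 - 4q_D - 2(q_F) = 0.
Flint's first-order condition: 304 - 4q_F - 2(q_D) = 0.
Rearranging gives the reaction functions q_D = (263 - 2q_F)/4 and q_F = (304 - 2q_D)/4.
Solving the pair: q_D = 37, q_F = 115/2.

37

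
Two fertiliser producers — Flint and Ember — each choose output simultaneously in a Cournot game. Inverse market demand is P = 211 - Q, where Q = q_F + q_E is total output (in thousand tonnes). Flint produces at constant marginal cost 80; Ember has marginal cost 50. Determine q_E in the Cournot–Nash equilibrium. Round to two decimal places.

Flint's profit: π_F = (211 - Q)q_F - (80q_F). Setting ∂π_F/∂q_F = 0: 131 - 2q_F - (q_E) = 0.
Ember's profit: π_E = (211 - Q)q_E - (50q_E). Setting ∂π_E/∂q_E = 0: 161 - 2q_E - (q_F) = 0.
Rearranging gives the reaction functions q_F = (131 - q_E)/2 and q_E = (161 - q_F)/2.
Substituting one into the other gives q_F = 101/3 and q_E = 191/3.

63.67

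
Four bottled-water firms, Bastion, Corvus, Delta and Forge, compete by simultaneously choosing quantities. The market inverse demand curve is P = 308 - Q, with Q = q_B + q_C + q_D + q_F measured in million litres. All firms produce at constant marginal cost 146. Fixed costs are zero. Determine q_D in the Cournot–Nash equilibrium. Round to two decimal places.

32.40

Each firm earns π_i = (308 - Q)q_i - 146q_i.
Setting ∂π_i/∂q_i = 0 with rivals' quantities fixed: 162 - 2q_i - Σ_{j≠i} q_j = 0.
With identical firms every q_j equals q_i, so Σ_{j≠i} q_j = 3q_i and 162 = 5q_i, giving q_i = 162/5.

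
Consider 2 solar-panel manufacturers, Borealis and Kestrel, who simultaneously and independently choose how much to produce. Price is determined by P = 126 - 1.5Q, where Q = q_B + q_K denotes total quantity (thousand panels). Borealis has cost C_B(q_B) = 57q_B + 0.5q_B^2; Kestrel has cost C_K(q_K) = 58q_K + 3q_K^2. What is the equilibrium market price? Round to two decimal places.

95.44

Borealis's profit: π_B = (126 - 1.5Q)q_B - (57q_B + (1/2)q_B²). Setting ∂π_B/∂q_B = 0: 69 - 4q_B - (3/2)(q_K) = 0.
Kestrel's profit: π_K = (126 - 1.5Q)q_K - (58q_K + 3q_K²). Setting ∂π_K/∂q_K = 0: 68 - 9q_K - (3/2)(q_B) = 0.
Rearranging gives the reaction functions q_B = (69 - (3/2)q_K)/4 and q_K = (68 - (3/2)q_B)/9.
Substituting one into the other gives q_B = 692/45 and q_K = 674/135.
Total output Q = 550/27, so price P = 126 - (3/2)·(550/27) = 859/9.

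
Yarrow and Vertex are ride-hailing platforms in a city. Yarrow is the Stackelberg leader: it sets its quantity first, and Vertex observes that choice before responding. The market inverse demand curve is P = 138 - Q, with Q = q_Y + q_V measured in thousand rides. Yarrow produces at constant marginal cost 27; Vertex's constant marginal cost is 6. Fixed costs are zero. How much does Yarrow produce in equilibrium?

Solve by backward induction. Given q_Y, the follower Vertex maximises π_V = (138 - q_Y - q_V)q_V - 6q_V.
∂π_V/∂q_V = 132 - q_Y - 2q_V = 0 gives the reaction function q_V = (132 - q_Y)/2.
The leader anticipates this reaction. Substituting into P = 138 - Q gives P = 72 - (1/2)q_Y, so π_Y = (72 - (1/2)q_Y)q_Y - 27q_Y.
Leader FOC: 45 - q_Y = 0, so q_Y = 45.
Then q_V = (132 - 45)/2 = 87/2.

45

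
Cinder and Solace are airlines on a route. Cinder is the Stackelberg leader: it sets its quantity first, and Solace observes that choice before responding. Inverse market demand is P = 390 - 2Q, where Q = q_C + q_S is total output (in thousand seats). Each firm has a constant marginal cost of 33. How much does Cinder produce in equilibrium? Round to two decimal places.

89.25

The follower Solace best-responds to any q_C: π_S = (390 - 2Q)q_S - 33q_S.
∂π_S/∂q_S = 357 - 2q_C - 4q_S = 0 gives the reaction function q_S = (357 - 2q_C)/4.
The leader anticipates this reaction. Substituting into P = 390 - 2Q gives P = 423/2 - q_C, so π_C = (423/2 - q_C)q_C - 33q_C.
Maximising: ∂π_C/∂q_C = 357/2 - 2q_C = 0, giving q_C = 357/4.
Then q_S = (357 - 2·(357/4))/4 = 357/8.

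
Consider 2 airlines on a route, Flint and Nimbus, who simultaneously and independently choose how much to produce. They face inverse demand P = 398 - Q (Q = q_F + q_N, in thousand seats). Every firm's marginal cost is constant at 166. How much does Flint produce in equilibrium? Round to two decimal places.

Each firm earns π_i = (398 - Q)q_i - 166q_i.
First-order condition (treating rivals' output as given): 232 - 2q_i - q_j = 0.
By symmetry each firm produces the same amount; substituting q_j = q_i yields q_i = 232/3.

77.33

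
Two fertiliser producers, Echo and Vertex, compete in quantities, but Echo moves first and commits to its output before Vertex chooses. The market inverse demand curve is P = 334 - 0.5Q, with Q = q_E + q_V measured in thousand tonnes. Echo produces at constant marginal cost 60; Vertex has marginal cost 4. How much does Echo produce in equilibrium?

The follower Vertex best-responds to any q_E: π_V = (334 - 0.5Q)q_V - 4q_V.
Follower FOC: 330 - (1/2)q_E - q_V = 0, so q_V(q_E) = (330 - (1/2)q_E).
The leader anticipates this reaction. Substituting into P = 334 - 0.5Q gives P = 169 - (1/4)q_E, so π_E = (169 - (1/4)q_E)q_E - 60q_E.
Leader FOC: 109 - (1/2)q_E = 0, so q_E = 218.
Then q_V = (330 - (1/2)·218) = 221.

218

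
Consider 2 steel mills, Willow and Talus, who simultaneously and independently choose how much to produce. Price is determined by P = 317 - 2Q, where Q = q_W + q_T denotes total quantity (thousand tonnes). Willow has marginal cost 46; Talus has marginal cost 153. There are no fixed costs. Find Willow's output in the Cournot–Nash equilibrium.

63

Willow's profit: π_W = (317 - 2Q)q_W - (46q_W). Setting ∂π_W/∂q_W = 0: 271 - 4q_W - 2(q_T) = 0.
Talus's first-order condition: 164 - 4q_T - 2(q_W) = 0.
Best responses: q_W = (271 - 2q_T)/4, q_T = (164 - 2q_W)/4.
Solving the pair: q_W = 63, q_T = 19/2.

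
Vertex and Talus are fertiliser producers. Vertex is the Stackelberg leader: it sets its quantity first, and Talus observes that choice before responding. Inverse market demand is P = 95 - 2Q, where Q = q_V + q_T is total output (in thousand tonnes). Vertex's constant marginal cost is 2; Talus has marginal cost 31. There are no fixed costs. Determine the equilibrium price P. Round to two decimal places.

Solve by backward induction. Given q_V, the follower Talus maximises π_T = (95 - 2q_V - 2q_T)q_T - 31q_T.
Follower FOC: 64 - 2q_V - 4q_T = 0, so q_T(q_V) = (64 - 2q_V)/4.
The leader anticipates this reaction. Substituting into P = 95 - 2Q gives P = 63 - q_V, so π_V = (63 - q_V)q_V - 2q_V.
Leader FOC: 61 - 2q_V = 0, so q_V = 61/2.
Then q_T = (64 - 2·(61/2))/4 = 3/4.
Total output Q = 125/4, so price P = 95 - 2·(125/4) = 65/2.

32.50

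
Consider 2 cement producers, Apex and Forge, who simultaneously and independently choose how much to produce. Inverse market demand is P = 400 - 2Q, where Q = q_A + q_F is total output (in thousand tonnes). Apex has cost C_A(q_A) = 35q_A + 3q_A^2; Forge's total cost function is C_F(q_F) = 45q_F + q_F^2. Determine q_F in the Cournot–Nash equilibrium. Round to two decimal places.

50.36

Apex's profit: π_A = (400 - 2Q)q_A - (35q_A + 3q_A²). Setting ∂π_A/∂q_A = 0: 365 - 10q_A - 2(q_F) = 0.
Forge's first-order condition: 355 - 6q_F - 2(q_A) = 0.
So q_A = (365 - 2q_F)/10 and q_F = (355 - 2q_A)/6.
Substituting one into the other gives q_A = 185/7 and q_F = 705/14.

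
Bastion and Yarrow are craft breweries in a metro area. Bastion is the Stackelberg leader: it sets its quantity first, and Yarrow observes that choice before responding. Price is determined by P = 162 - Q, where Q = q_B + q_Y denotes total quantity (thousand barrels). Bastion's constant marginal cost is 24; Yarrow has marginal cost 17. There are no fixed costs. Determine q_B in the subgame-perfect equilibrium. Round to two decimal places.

The follower Yarrow best-responds to any q_B: π_Y = (162 - Q)q_Y - 17q_Y.
∂π_Y/∂q_Y = 145 - q_B - 2q_Y = 0 gives the reaction function q_Y = (145 - q_B)/2.
Bastion substitutes q_Y(q_B) into its own profit: π_B = q_B(162 - q_B - (145 - q_B)/2) - 24q_B = (179/2 - (1/2)q_B)q_B - 24q_B.
The leader's first-order condition 131/2 - q_B = 0 yields q_B = 131/2.
Then q_Y = (145 - 131/2)/2 = 159/4.

65.50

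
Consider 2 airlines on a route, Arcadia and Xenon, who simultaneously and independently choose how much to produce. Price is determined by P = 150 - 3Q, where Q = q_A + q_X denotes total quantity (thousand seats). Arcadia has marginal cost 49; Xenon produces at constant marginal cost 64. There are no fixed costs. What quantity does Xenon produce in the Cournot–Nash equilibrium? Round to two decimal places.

Arcadia's profit: π_A = (150 - 3Q)q_A - (49q_A). Setting ∂π_A/∂q_A = 0: 101 - 6q_A - 3(q_X) = 0.
Xenon's first-order condition: 86 - 6q_X - 3(q_A) = 0.
Rearranging gives the reaction functions q_A = (101 - 3q_X)/6 and q_X = (86 - 3q_A)/6.
Solving the pair: q_A = 116/9, q_X = 71/9.

7.89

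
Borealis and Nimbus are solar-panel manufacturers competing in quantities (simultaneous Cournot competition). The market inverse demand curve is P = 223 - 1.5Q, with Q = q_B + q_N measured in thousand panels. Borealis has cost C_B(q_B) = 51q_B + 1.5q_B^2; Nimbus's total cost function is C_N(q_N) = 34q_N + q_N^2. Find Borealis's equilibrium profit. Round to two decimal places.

1294.77

Borealis's profit: π_B = (223 - 1.5Q)q_B - (51q_B + (3/2)q_B²). Setting ∂π_B/∂q_B = 0: 172 - 6q_B - (3/2)(q_N) = 0.
Nimbus's profit: π_N = (223 - 1.5Q)q_N - (34q_N + q_N²). Setting ∂π_N/∂q_N = 0: 189 - 5q_N - (3/2)(q_B) = 0.
Best responses: q_B = (172 - (3/2)q_N)/6, q_N = (189 - (3/2)q_B)/5.
Substituting one into the other gives q_B = 20.7748 and q_N = 1168/37.
Price P = 223 - (3/2)·52.3423 = 144.4865.
Borealis's profit: 144.4865·20.7748 - 51·20.7748 - (3/2)·20.7748² = 1294.7738.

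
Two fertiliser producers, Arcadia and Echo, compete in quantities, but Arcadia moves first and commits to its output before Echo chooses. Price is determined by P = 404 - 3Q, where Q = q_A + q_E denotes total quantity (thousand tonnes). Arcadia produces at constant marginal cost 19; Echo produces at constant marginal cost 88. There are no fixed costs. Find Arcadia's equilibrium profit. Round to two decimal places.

8588.17

Solve by backward induction. Given q_A, the follower Echo maximises π_E = (404 - 3q_A - 3q_E)q_E - 88q_E.
Follower FOC: 316 - 3q_A - 6q_E = 0, so q_E(q_A) = (316 - 3q_A)/6.
The leader anticipates this reaction. Substituting into P = 404 - 3Q gives P = 246 - (3/2)q_A, so π_A = (246 - (3/2)q_A)q_A - 19q_A.
The leader's first-order condition 227 - 3q_A = 0 yields q_A = 227/3.
Then q_E = (316 - 3·(227/3))/6 = 89/6.
Price P = 404 - 3·(181/2) = 265/2.
Arcadia's profit: (265/2 - 19)·(227/3) = 8588.1667.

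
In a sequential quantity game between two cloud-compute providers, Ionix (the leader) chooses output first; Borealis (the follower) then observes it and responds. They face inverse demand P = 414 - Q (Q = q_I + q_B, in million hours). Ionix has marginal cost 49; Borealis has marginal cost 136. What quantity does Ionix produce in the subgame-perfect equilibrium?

The follower Borealis best-responds to any q_I: π_B = (414 - Q)q_B - 136q_B.
Setting the follower's marginal profit to zero, 278 - q_I - 2q_B = 0, i.e. q_B = (278 - q_I)/2.
The leader anticipates this reaction. Substituting into P = 414 - Q gives P = 275 - (1/2)q_I, so π_I = (275 - (1/2)q_I)q_I - 49q_I.
The leader's first-order condition 226 - q_I = 0 yields q_I = 226.
Then q_B = (278 - 226)/2 = 26.

226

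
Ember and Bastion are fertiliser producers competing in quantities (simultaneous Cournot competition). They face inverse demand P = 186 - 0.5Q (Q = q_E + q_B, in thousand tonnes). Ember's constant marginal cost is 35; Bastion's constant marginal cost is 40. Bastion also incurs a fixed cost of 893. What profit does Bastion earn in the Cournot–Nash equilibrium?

Ember's profit: π_E = (186 - 0.5Q)q_E - (35q_E). Setting ∂π_E/∂q_E = 0: 151 - q_E - (1/2)(q_B) = 0.
Bastion's profit: π_B = (186 - 0.5Q)q_B - (40q_B). Setting ∂π_B/∂q_B = 0: 146 - q_B - (1/2)(q_E) = 0.
Rearranging gives the reaction functions q_E = (151 - (1/2)q_B) and q_B = (146 - (1/2)q_E).
Solving the pair: q_E = 104, q_B = 94.
Price P = 186 - (1/2)·198 = 87.
Bastion's profit: (87 - 40)·94 - 893 = 3525.

3525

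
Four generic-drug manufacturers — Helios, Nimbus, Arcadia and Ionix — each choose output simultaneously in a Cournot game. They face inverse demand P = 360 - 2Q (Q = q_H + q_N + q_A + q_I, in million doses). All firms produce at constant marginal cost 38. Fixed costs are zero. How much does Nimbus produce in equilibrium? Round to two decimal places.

32.20

Each firm earns π_i = (360 - 2Q)q_i - 38q_i.
Setting ∂π_i/∂q_i = 0 with rivals' quantities fixed: 322 - 4q_i - 2·Σ_{j≠i} q_j = 0.
With identical firms every q_j equals q_i, so Σ_{j≠i} q_j = 3q_i and 322 = 10q_i, giving q_i = 161/5.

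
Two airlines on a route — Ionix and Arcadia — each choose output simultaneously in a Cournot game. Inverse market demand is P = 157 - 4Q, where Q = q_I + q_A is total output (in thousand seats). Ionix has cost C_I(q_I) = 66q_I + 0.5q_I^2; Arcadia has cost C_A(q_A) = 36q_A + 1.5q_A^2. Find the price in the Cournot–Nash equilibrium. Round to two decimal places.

97.14

Ionix's profit: π_I = (157 - 4Q)q_I - (66q_I + (1/2)q_I²). Setting ∂π_I/∂q_I = 0: 91 - 9q_I - 4(q_A) = 0.
Arcadia's first-order condition: 121 - 11q_A - 4(q_I) = 0.
So q_I = (91 - 4q_A)/9 and q_A = (121 - 4q_I)/11.
Substituting one into the other gives q_I = 517/83 and q_A = 725/83.
Total output Q = 1242/83, so price P = 157 - 4·(1242/83) = 97.1446.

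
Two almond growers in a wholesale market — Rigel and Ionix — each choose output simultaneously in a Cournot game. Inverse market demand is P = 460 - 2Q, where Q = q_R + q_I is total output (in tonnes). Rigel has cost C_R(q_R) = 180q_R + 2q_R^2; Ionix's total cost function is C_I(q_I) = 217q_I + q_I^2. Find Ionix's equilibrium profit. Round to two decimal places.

2968.17

Rigel's profit: π_R = (460 - 2Q)q_R - (180q_R + 2q_R²). Setting ∂π_R/∂q_R = 0: 280 - 8q_R - 2(q_I) = 0.
Ionix's first-order condition: 243 - 6q_I - 2(q_R) = 0.
Best responses: q_R = (280 - 2q_I)/8, q_I = (243 - 2q_R)/6.
Substituting one into the other gives q_R = 597/22 and q_I = 346/11.
Price P = 460 - 2·(1289/22) = 342.8182.
Ionix's profit: 342.8182·(346/11) - 217·(346/11) - (346/11)² = 2968.1653.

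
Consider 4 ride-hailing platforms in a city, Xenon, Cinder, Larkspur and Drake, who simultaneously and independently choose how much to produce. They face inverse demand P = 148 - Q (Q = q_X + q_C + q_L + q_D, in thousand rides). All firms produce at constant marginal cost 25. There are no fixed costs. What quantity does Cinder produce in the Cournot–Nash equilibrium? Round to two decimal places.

24.60

Each firm earns π_i = (148 - Q)q_i - 25q_i.
Setting ∂π_i/∂q_i = 0 with rivals' quantities fixed: 123 - 2q_i - Σ_{j≠i} q_j = 0.
With identical firms every q_j equals q_i, so Σ_{j≠i} q_j = 3q_i and 123 = 5q_i, giving q_i = 123/5.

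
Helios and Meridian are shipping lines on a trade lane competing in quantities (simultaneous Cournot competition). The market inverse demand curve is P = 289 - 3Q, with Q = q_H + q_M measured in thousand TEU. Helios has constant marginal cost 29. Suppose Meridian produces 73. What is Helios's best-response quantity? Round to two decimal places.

6.83

With the rival's output fixed at 73, Helios's profit is π_H = (289 - 3·73 - 3q_H)q_H - (29q_H) = (70 - 3q_H)q_H - (29q_H).
∂π_H/∂q_H = 41 - 6q_H = 0, so q_H = 41/6.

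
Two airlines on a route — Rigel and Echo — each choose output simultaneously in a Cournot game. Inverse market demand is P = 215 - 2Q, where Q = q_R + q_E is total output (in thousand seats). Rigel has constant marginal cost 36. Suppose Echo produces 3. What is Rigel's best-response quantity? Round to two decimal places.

43.25

With the rival's output fixed at 3, Rigel's profit is π_R = (215 - 2·3 - 2q_R)q_R - (36q_R) = (209 - 2q_R)q_R - (36q_R).
∂π_R/∂q_R = 173 - 4q_R = 0, so q_R = 173/4.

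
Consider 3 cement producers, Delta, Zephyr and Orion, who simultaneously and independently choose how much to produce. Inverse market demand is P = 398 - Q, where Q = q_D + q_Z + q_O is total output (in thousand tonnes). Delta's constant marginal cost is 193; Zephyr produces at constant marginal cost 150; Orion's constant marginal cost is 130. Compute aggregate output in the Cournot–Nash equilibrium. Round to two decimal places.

180.25

Delta's profit: π_D = (398 - Q)q_D - (193q_D). Setting ∂π_D/∂q_D = 0: 205 - 2q_D - (q_Z + q_O) = 0.
Zephyr's profit: π_Z = (398 - Q)q_Z - (150q_Z). Setting ∂π_Z/∂q_Z = 0: 248 - 2q_Z - (q_D + q_O) = 0.
Orion's profit: π_O = (398 - Q)q_O - (130q_O). Setting ∂π_O/∂q_O = 0: 268 - 2q_O - (q_D + q_Z) = 0.
Adding the 3 conditions: 721 − 2Q − 2Q = 0, i.e. Q = 721/4.
Back-substituting: q_D = (205 − 721/4) = 99/4, q_Z = (248 − 721/4) = 271/4, q_O = (268 − 721/4) = 351/4.
Total output Q = 99/4 + 271/4 + 351/4 = 721/4.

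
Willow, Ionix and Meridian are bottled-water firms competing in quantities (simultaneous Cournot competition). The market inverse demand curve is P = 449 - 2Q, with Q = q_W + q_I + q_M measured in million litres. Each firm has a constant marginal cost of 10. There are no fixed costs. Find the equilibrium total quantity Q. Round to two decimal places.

Each firm earns π_i = (449 - 2Q)q_i - 10q_i.
Setting ∂π_i/∂q_i = 0 with rivals' quantities fixed: 439 - 4q_i - 2·Σ_{j≠i} q_j = 0.
By symmetry each firm produces the same amount; substituting Σ_{j≠i} q_j = 2q_i yields q_i = 439/8.
Total output Q = 439/8 + 439/8 + 439/8 = 1317/8.

164.63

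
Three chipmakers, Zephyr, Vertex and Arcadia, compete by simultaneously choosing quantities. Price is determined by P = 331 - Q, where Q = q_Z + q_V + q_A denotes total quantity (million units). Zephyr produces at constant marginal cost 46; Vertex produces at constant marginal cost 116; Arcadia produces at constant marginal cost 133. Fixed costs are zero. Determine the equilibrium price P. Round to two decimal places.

156.50

Zephyr's profit: π_Z = (331 - Q)q_Z - (46q_Z). Setting ∂π_Z/∂q_Z = 0: 285 - 2q_Z - (q_V + q_A) = 0.
Vertex's profit: π_V = (331 - Q)q_V - (116q_V). Setting ∂π_V/∂q_V = 0: 215 - 2q_V - (q_Z + q_A) = 0.
Arcadia's profit: π_A = (331 - Q)q_A - (133q_A). Setting ∂π_A/∂q_A = 0: 198 - 2q_A - (q_Z + q_V) = 0.
Summing all 3 equations gives 698 − 4Q = 0, hence Q = 349/2.
Back-substituting: q_Z = (285 − 349/2) = 221/2, q_V = (215 − 349/2) = 81/2, q_A = (198 − 349/2) = 47/2.
Total output Q = 349/2, so price P = 331 - 349/2 = 313/2.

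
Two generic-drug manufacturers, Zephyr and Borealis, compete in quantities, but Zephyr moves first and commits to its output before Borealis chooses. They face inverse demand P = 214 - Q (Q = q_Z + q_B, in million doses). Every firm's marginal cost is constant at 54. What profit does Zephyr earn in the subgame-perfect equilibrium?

Solve by backward induction. Given q_Z, the follower Borealis maximises π_B = (214 - q_Z - q_B)q_B - 54q_B.
∂π_B/∂q_B = 160 - q_Z - 2q_B = 0 gives the reaction function q_B = (160 - q_Z)/2.
Zephyr substitutes q_B(q_Z) into its own profit: π_Z = q_Z(214 - q_Z - (160 - q_Z)/2) - 54q_Z = (134 - (1/2)q_Z)q_Z - 54q_Z.
Maximising: ∂π_Z/∂q_Z = 80 - q_Z = 0, giving q_Z = 80.
Then q_B = (160 - 80)/2 = 40.
Price P = 214 - 120 = 94.
Zephyr's profit: (94 - 54)·80 = 3200.

3200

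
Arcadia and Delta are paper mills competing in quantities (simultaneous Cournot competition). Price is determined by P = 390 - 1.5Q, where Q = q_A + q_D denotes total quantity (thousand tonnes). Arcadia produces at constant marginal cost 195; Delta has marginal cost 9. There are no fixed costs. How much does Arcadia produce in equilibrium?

2

Arcadia's profit: π_A = (390 - 1.5Q)q_A - (195q_A). Setting ∂π_A/∂q_A = 0: 195 - 3q_A - (3/2)(q_D) = 0.
Delta's first-order condition: 381 - 3q_D - (3/2)(q_A) = 0.
So q_A = (195 - (3/2)q_D)/3 and q_D = (381 - (3/2)q_A)/3.
Substituting one into the other gives q_A = 2 and q_D = 126.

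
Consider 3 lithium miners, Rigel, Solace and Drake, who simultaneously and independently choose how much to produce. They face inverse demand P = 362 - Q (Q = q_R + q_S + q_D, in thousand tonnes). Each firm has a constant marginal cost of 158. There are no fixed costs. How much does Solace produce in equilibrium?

51

A representative firm's profit is π_i = q_i(362 - Q) - 158q_i.
Setting ∂π_i/∂q_i = 0 with rivals' quantities fixed: 204 - 2q_i - Σ_{j≠i} q_j = 0.
With identical firms every q_j equals q_i, so Σ_{j≠i} q_j = 2q_i and 204 = 4q_i, giving q_i = 51.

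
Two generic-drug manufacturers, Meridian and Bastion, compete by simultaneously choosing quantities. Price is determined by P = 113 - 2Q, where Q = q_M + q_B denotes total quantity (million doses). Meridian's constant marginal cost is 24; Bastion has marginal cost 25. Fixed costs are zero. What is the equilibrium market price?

Meridian's profit: π_M = (113 - 2Q)q_M - (24q_M). Setting ∂π_M/∂q_M = 0: 89 - 4q_M - 2(q_B) = 0.
Bastion's profit: π_B = (113 - 2Q)q_B - (25q_B). Setting ∂π_B/∂q_B = 0: 88 - 4q_B - 2(q_M) = 0.
Rearranging gives the reaction functions q_M = (89 - 2q_B)/4 and q_B = (88 - 2q_M)/4.
Solving the pair: q_M = 15, q_B = 29/2.
Total output Q = 59/2, so price P = 113 - 2·(59/2) = 54.

54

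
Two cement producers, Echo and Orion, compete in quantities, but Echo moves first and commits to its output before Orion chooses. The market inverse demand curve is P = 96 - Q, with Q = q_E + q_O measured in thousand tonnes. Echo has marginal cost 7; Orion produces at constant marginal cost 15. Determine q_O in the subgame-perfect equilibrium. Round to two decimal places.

16.25

Solve by backward induction. Given q_E, the follower Orion maximises π_O = (96 - q_E - q_O)q_O - 15q_O.
Setting the follower's marginal profit to zero, 81 - q_E - 2q_O = 0, i.e. q_O = (81 - q_E)/2.
Echo substitutes q_O(q_E) into its own profit: π_E = q_E(96 - q_E - (81 - q_E)/2) - 7q_E = (111/2 - (1/2)q_E)q_E - 7q_E.
The leader's first-order condition 97/2 - q_E = 0 yields q_E = 97/2.
Then q_O = (81 - 97/2)/2 = 65/4.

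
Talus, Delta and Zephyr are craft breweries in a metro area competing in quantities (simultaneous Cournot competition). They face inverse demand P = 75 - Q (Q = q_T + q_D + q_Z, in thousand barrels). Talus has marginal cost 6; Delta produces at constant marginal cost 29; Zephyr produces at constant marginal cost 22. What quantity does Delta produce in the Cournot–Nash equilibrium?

4

Talus's profit: π_T = (75 - Q)q_T - (6q_T). Setting ∂π_T/∂q_T = 0: 69 - 2q_T - (q_D + q_Z) = 0.
Delta's first-order condition: 46 - 2q_D - (q_T + q_Z) = 0.
Zephyr's profit: π_Z = (75 - Q)q_Z - (22q_Z). Setting ∂π_Z/∂q_Z = 0: 53 - 2q_Z - (q_T + q_D) = 0.
Adding the 3 conditions: 168 − 2Q − 2Q = 0, i.e. Q = 42.
Back-substituting: q_T = (69 − 42) = 27, q_D = (46 − 42) = 4, q_Z = (53 − 42) = 11.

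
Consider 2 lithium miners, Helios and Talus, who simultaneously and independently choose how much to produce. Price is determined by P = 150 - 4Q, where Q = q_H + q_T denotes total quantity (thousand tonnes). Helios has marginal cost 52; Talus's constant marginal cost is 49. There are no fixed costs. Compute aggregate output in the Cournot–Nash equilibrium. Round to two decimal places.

16.58

Helios's profit: π_H = (150 - 4Q)q_H - (52q_H). Setting ∂π_H/∂q_H = 0: 98 - 8q_H - 4(q_T) = 0.
Talus's profit: π_T = (150 - 4Q)q_T - (49q_T). Setting ∂π_T/∂q_T = 0: 101 - 8q_T - 4(q_H) = 0.
So q_H = (98 - 4q_T)/8 and q_T = (101 - 4q_H)/8.
Solving the pair: q_H = 95/12, q_T = 26/3.
Total output Q = 95/12 + 26/3 = 199/12.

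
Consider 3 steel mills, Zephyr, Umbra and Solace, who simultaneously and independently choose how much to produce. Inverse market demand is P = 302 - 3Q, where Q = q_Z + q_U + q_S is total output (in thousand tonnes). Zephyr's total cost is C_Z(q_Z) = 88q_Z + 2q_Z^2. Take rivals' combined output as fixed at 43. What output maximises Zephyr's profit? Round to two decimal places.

8.50

With rivals' combined output fixed at 43, Zephyr's profit is π_Z = (302 - 3·43 - 3q_Z)q_Z - (88q_Z + 2q_Z²) = (173 - 3q_Z)q_Z - (88q_Z + 2q_Z²).
∂π_Z/∂q_Z = 85 - 10q_Z = 0, so q_Z = 17/2.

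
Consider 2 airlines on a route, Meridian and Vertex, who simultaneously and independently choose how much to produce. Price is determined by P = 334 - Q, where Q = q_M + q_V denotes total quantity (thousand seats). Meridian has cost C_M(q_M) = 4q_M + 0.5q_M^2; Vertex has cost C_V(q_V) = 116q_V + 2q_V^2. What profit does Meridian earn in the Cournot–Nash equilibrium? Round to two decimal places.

16114.07

Meridian's profit: π_M = (334 - Q)q_M - (4q_M + (1/2)q_M²). Setting ∂π_M/∂q_M = 0: 330 - 3q_M - (q_V) = 0.
Vertex's profit: π_V = (334 - Q)q_V - (116q_V + 2q_V²). Setting ∂π_V/∂q_V = 0: 218 - 6q_V - (q_M) = 0.
Rearranging gives the reaction functions q_M = (330 - q_V)/3 and q_V = (218 - q_M)/6.
Substituting one into the other gives q_M = 1762/17 and q_V = 324/17.
Price P = 334 - 122.7059 = 211.2941.
Meridian's profit: 211.2941·(1762/17) - 4·(1762/17) - (1/2)(1762/17)² = 16114.0692.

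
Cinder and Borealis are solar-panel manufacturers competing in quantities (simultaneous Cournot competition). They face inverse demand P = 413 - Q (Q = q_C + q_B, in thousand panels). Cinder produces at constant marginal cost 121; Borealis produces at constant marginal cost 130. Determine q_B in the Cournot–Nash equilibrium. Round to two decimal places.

Cinder's profit: π_C = (413 - Q)q_C - (121q_C). Setting ∂π_C/∂q_C = 0: 292 - 2q_C - (q_B) = 0.
Borealis's profit: π_B = (413 - Q)q_B - (130q_B). Setting ∂π_B/∂q_B = 0: 283 - 2q_B - (q_C) = 0.
Rearranging gives the reaction functions q_C = (292 - q_B)/2 and q_B = (283 - q_C)/2.
Substituting one into the other gives q_C = 301/3 and q_B = 274/3.

91.33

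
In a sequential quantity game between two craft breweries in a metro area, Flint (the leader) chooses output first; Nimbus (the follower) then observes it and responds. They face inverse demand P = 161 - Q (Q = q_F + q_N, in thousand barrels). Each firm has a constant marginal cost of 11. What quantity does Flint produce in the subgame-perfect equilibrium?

75

The follower Nimbus best-responds to any q_F: π_N = (161 - Q)q_N - 11q_N.
Setting the follower's marginal profit to zero, 150 - q_F - 2q_N = 0, i.e. q_N = (150 - q_F)/2.
The leader anticipates this reaction. Substituting into P = 161 - Q gives P = 86 - (1/2)q_F, so π_F = (86 - (1/2)q_F)q_F - 11q_F.
Leader FOC: 75 - q_F = 0, so q_F = 75.
Then q_N = (150 - 75)/2 = 75/2.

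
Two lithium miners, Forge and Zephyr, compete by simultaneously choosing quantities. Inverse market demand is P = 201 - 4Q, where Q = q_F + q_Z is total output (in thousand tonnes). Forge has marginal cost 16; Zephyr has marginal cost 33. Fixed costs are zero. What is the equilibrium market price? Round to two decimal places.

Forge's profit: π_F = (201 - 4Q)q_F - (16q_F). Setting ∂π_F/∂q_F = 0: 185 - 8q_F - 4(q_Z) = 0.
Zephyr's first-order condition: 168 - 8q_Z - 4(q_F) = 0.
Best responses: q_F = (185 - 4q_Z)/8, q_Z = (168 - 4q_F)/8.
Solving the pair: q_F = 101/6, q_Z = 151/12.
Total output Q = 353/12, so price P = 201 - 4·(353/12) = 250/3.

83.33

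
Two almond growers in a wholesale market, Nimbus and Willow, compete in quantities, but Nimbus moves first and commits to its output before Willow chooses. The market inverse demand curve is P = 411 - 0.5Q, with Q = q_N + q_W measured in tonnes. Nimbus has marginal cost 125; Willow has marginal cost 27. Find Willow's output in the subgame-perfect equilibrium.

The follower Willow best-responds to any q_N: π_W = (411 - 0.5Q)q_W - 27q_W.
Follower FOC: 384 - (1/2)q_N - q_W = 0, so q_W(q_N) = (384 - (1/2)q_N).
The leader anticipates this reaction. Substituting into P = 411 - 0.5Q gives P = 219 - (1/4)q_N, so π_N = (219 - (1/4)q_N)q_N - 125q_N.
Leader FOC: 94 - (1/2)q_N = 0, so q_N = 188.
Then q_W = (384 - (1/2)·188) = 290.

290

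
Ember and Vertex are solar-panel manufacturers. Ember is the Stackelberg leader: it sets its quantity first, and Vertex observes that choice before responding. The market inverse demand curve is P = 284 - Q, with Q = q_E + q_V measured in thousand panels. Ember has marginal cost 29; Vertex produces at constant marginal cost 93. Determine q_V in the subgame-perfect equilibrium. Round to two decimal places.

15.75

The follower Vertex best-responds to any q_E: π_V = (284 - Q)q_V - 93q_V.
∂π_V/∂q_V = 191 - q_E - 2q_V = 0 gives the reaction function q_V = (191 - q_E)/2.
Ember substitutes q_V(q_E) into its own profit: π_E = q_E(284 - q_E - (191 - q_E)/2) - 29q_E = (377/2 - (1/2)q_E)q_E - 29q_E.
The leader's first-order condition 319/2 - q_E = 0 yields q_E = 319/2.
Then q_V = (191 - 319/2)/2 = 63/4.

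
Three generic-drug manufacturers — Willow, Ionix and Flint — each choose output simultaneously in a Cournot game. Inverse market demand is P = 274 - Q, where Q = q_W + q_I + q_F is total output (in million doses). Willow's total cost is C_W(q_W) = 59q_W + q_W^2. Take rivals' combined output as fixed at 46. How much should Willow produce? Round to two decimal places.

With rivals' combined output fixed at 46, Willow's profit is π_W = (274 - 46 - q_W)q_W - (59q_W + q_W²) = (228 - q_W)q_W - (59q_W + q_W²).
∂π_W/∂q_W = 169 - 4q_W = 0, so q_W = 169/4.

42.25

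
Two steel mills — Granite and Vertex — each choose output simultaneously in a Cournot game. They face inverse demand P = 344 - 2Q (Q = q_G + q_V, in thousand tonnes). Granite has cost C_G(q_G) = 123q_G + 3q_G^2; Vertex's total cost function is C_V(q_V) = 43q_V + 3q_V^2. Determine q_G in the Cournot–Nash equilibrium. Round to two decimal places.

16.75

Granite's profit: π_G = (344 - 2Q)q_G - (123q_G + 3q_G²). Setting ∂π_G/∂q_G = 0: 221 - 10q_G - 2(q_V) = 0.
Vertex's first-order condition: 301 - 10q_V - 2(q_G) = 0.
Rearranging gives the reaction functions q_G = (221 - 2q_V)/10 and q_V = (301 - 2q_G)/10.
Substituting one into the other gives q_G = 67/4 and q_V = 107/4.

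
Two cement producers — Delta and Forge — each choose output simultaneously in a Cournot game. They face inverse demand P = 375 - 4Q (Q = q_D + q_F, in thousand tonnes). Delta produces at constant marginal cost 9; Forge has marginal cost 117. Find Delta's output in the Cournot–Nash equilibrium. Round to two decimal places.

39.50

Delta's profit: π_D = (375 - 4Q)q_D - (9q_D). Setting ∂π_D/∂q_D = 0: 366 - 8q_D - 4(q_F) = 0.
Forge's profit: π_F = (375 - 4Q)q_F - (117q_F). Setting ∂π_F/∂q_F = 0: 258 - 8q_F - 4(q_D) = 0.
So q_D = (366 - 4q_F)/8 and q_F = (258 - 4q_D)/8.
Substituting one into the other gives q_D = 79/2 and q_F = 25/2.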